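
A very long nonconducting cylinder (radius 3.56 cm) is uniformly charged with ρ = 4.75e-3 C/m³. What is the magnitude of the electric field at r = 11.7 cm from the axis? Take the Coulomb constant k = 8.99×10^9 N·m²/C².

Coaxial Gaussian cylinder, radius r = 11.7 cm, length L (r > 3.56 cm, full cross-section enclosed).
λ_enc = ρ·πR² = (4.75×10^-3)π(0.0356)² = 1.891×10^-5 C/m.
Since E is radial and uniform over the curved surface, Φ = E·2πrL = Q_enc/ε₀ = λ_enc L/ε₀.
E = 2k|λ_enc|/r = 2(8.99×10^9)(1.891×10^-5)/(0.117) = 2.91×10^6 N/C.

2.91×10^6 N/C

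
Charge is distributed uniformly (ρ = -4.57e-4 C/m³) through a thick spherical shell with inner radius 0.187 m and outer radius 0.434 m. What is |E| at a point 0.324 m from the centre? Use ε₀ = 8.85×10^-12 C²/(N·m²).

|E| = 4.50×10^6 N/C

Take a concentric spherical Gaussian surface of radius r = 0.324 m (within the shell material, 0.187 m < r < 0.434 m).
Enclosed charge is the volume from a to r: Q_enc = (4π/3)ρ(r³ − a³) = -5.259×10^-5 C.
Gauss's law: E·4πr² = Q_enc/ε₀.
E = |Q_enc|/(4πε₀r²) = (5.259e-5)/(4π·8.85×10^-12·(0.324)²) = 4.50×10^6 N/C.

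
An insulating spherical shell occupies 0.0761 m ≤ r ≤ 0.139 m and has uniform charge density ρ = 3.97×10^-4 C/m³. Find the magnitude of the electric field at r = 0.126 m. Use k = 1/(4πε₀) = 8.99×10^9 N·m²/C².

E ≈ 1.47e6 V/m

Symmetry ⇒ E = E(r) r̂. Gaussian sphere of radius r = 0.126 m (within the shell material, 0.0761 m < r < 0.139 m).
Only the shell between 0.0761 m and r is enclosed: Q_enc = ρ·(4π/3)(r³ − a³) = (3.97×10^-4)·(4π/3)·((0.126)³ − (0.0761)³) = 2.594×10^-6 C.
Applying ∮E·dA = Q_enc/ε₀ with Φ = E(4πr²):
E = k|Q_enc|/r² = (8.99×10^9)(2.594×10^-6)/(0.126)² = 1.47e6 N/C.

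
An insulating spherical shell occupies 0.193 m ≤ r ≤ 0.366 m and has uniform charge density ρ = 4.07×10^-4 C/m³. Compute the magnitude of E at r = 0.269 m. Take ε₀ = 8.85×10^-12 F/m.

|E| ≈ 2.60×10^6 N/C

Use a concentric Gaussian sphere at r = 0.269 m (within the shell material, 0.193 m < r < 0.366 m).
Enclosed charge is the volume from a to r: Q_enc = (4π/3)ρ(r³ − a³) = 2.093×10^-5 C.
Applying ∮E·dA = Q_enc/ε₀ with Φ = E(4πr²):
E = |Q_enc|/(4πε₀r²) = (2.093e-5)/(4π·8.85×10^-12·(0.269)²) = 2.60×10^6 N/C.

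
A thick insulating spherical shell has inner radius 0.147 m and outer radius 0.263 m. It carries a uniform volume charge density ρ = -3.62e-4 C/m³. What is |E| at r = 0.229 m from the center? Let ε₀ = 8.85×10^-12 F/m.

Symmetry ⇒ E = E(r) r̂. Gaussian sphere of radius r = 0.229 m (within the shell material, 0.147 m < r < 0.263 m).
Enclosed charge is the volume from a to r: Q_enc = (4π/3)ρ(r³ − a³) = -1.339×10^-5 C.
By Gauss's law, ∮E·dA = E·4πr² = Q_enc/ε₀.
E = |Q_enc|/(4πε₀r²) = (1.339e-5)/(4π·8.85×10^-12·(0.229)²) = 2.30×10^6 N/C.

E = 2.30e6 N/C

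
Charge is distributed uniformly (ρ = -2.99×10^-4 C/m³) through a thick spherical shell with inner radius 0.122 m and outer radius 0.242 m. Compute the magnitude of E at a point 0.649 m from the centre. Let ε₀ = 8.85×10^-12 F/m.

Take a concentric spherical Gaussian surface of radius r = 0.649 m (r > 0.242 m, enclosing the whole shell).
Q_enc = ρ·(4π/3)(b³ − a³) = (-2.99×10^-4)·(4π/3)·((0.242)³ − (0.122)³) = -1.548×10^-5 C.
Applying ∮E·dA = Q_enc/ε₀ with Φ = E(4πr²):
E = |Q_enc|/(4πε₀r²) = (1.548×10^-5)/(4π·8.85×10^-12·(0.649)²) = 3.30×10^5 N/C.

3.30×10^5 N/C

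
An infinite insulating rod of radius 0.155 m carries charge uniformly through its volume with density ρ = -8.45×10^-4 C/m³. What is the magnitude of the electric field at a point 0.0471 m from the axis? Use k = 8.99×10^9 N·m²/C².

Choose a coaxial cylinder of radius r = 0.0471 m (arbitrary length L) as the Gaussian surface (r < R).
Enclosed charge per unit length: λ_enc = ρ·πr² = (-8.45×10^-4)π(0.0471)² = -5.889×10^-6 C/m.
By Gauss's law (flux through the curved wall only), E·2πrL = λ_enc L/ε₀.
E = 2k|λ_enc|/r = 2(8.99×10^9)(5.889×10^-6)/(0.0471) = 2.25×10^6 N/C.

|E| = 2.25×10^6 N/C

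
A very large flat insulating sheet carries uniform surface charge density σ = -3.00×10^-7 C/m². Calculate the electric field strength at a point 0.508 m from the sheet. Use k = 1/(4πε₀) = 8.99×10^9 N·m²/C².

The symmetry is planar: E is normal to the sheet and the same magnitude on both sides. Take a pillbox straddling the sheet with end-cap area A.
Only the two end caps contribute flux: Φ = 2EA. With Q_enc = σA, Gauss's law gives E = |σ|/(2ε₀).
E = 2πk|σ| = 2π(8.99×10^9)(3.00×10^-7) = 1.69×10^4 N/C.

1.69×10^4 N/C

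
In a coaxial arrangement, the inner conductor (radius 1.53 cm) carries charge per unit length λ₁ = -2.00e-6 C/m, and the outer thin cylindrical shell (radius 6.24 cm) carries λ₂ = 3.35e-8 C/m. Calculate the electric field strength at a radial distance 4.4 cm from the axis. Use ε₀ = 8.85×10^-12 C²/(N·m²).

|E| = 8.17×10^5 N/C

Take a coaxial cylindrical Gaussian surface of radius r = 4.4 cm and length L (between the conductors, 1.53 cm < r < 6.24 cm).
The shell at 6.24 cm lies outside the Gaussian surface, so λ_enc = λ₁ = -2.00e-6 C/m.
By Gauss's law (flux through the curved wall only), E·2πrL = λ_enc L/ε₀.
E = |λ_enc|/(2πε₀r) = (2.00×10^-6)/(2π·8.85×10^-12·0.044) = 8.17e5 N/C.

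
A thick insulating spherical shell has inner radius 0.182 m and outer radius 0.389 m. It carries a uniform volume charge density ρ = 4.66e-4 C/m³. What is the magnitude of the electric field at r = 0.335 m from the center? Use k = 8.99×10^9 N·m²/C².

|E| ≈ 4.94e6 N/C

Use a concentric Gaussian sphere at r = 0.335 m (within the shell material, 0.182 m < r < 0.389 m).
Only the shell between 0.182 m and r is enclosed: Q_enc = ρ·(4π/3)(r³ − a³) = (4.66×10^-4)·(4π/3)·((0.335)³ − (0.182)³) = 6.162×10^-5 C.
Gauss's law: E·4πr² = Q_enc/ε₀.
E = k|Q_enc|/r² = (8.99×10^9)(6.162×10^-5)/(0.335)² = 4.94×10^6 N/C.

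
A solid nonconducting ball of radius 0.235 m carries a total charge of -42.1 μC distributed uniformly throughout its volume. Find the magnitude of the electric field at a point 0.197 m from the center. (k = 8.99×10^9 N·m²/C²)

By spherical symmetry E is radial; choose a Gaussian sphere of radius r = 0.197 m (r < R).
Only the charge within r is enclosed: Q_enc = Q·(r/R)³ = (-42.1 μC)·(0.197 m/0.235 m)³ = -2.48×10^-5 C.
Applying ∮E·dA = Q_enc/ε₀ with Φ = E(4πr²):
E = k|Q_enc|/r² = (8.99×10^9)(2.48e-5)/(0.197)² = 5.75×10^6 N/C.

|E| ≈ 5.75e6 N/C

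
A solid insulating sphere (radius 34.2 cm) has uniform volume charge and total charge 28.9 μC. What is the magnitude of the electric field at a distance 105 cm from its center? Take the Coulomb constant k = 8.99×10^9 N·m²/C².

|E| = 2.36×10^5 N/C

Use a concentric Gaussian sphere at r = 105 cm (r > R, so the entire charge is enclosed).
Q_enc = 28.9 μC = 2.89e-5 C.
By Gauss's law, ∮E·dA = E·4πr² = Q_enc/ε₀.
E = k|Q_enc|/r² = (8.99×10^9)(2.89×10^-5)/(1.05)² = 2.36×10^5 N/C.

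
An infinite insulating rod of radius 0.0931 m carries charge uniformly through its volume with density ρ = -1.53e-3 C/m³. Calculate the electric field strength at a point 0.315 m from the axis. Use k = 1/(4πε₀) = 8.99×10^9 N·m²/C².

|E| = 2.38e6 V/m

By cylindrical symmetry E is radial; use a coaxial Gaussian cylinder of radius 0.315 m and length L (r > 0.0931 m, full cross-section enclosed).
λ_enc = ρ·πR² = (-1.53×10^-3)π(0.0931)² = -4.166×10^-5 C/m.
By Gauss's law (flux through the curved wall only), E·2πrL = λ_enc L/ε₀.
E = 2k|λ_enc|/r = 2(8.99×10^9)(4.166×10^-5)/(0.315) = 2.38×10^6 N/C.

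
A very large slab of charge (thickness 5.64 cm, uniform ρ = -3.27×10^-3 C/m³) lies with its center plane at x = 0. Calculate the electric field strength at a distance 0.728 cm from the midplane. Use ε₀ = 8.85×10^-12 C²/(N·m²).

By symmetry E is perpendicular to the slab. A Gaussian pillbox from −0.728 cm to +0.728 cm (face area A) lies entirely within the slab.
Q_enc = ρ·(2x)·A and flux = 2EA, so 2EA = 2ρxA/ε₀ ⇒ E = |ρ|x/ε₀.
E = (3.27e-3)(0.00728)/(8.85×10^-12) = 2.69e6 N/C.

|E| ≈ 2.69×10^6 V/m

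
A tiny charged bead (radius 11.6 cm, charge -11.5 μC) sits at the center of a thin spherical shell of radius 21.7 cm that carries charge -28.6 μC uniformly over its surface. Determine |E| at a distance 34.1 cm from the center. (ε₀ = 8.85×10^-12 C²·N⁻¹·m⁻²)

E ≈ 3.10×10^6 N/C

Symmetry ⇒ E = E(r) r̂. Gaussian sphere of radius r = 34.1 cm (r > 21.7 cm, enclosing both).
Q_enc = (-11.5 μC) + (-28.6 μC) = -4.01e-5 C.
Since E is radial and uniform over the Gaussian sphere, Φ = E·4πr² = Q_enc/ε₀.
E = |Q_enc|/(4πε₀r²) = (4.01×10^-5)/(4π·8.85×10^-12·(0.341)²) = 3.10e6 N/C.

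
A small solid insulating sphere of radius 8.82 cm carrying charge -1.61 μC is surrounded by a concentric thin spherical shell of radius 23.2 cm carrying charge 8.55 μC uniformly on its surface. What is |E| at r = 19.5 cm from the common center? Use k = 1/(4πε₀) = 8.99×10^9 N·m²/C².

Use a concentric Gaussian sphere at r = 19.5 cm (between the bodies, 8.82 cm < r < 23.2 cm).
Only the inner charge is enclosed; the outer shell contributes nothing inside itself. Q_enc = -1.61 μC = -1.61×10^-6 C.
Since E is radial and uniform over the Gaussian sphere, Φ = E·4πr² = Q_enc/ε₀.
E = k|Q_enc|/r² = (8.99×10^9)(1.61e-6)/(0.195)² = 3.81×10^5 N/C.

|E| ≈ 3.81×10^5 N/C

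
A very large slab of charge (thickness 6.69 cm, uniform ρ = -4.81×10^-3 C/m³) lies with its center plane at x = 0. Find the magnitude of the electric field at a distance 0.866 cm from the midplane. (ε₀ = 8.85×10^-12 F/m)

By symmetry E is perpendicular to the slab. A Gaussian pillbox from −0.866 cm to +0.866 cm (face area A) lies entirely within the slab.
Q_enc = ρ·(2x)·A and flux = 2EA, so 2EA = 2ρxA/ε₀ ⇒ E = |ρ|x/ε₀.
E = (4.81e-3)(0.00866)/(8.85×10^-12) = 4.71×10^6 N/C.

E = 4.71×10^6 N/C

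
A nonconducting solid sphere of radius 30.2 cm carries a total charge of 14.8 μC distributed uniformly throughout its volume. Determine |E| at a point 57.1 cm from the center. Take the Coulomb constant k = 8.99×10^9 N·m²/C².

4.08×10^5 N/C

Take a concentric spherical Gaussian surface of radius r = 57.1 cm (r > R, so the entire charge is enclosed).
Q_enc = 14.8 μC = 1.48×10^-5 C.
Gauss's law: E·4πr² = Q_enc/ε₀.
E = k|Q_enc|/r² = (8.99×10^9)(1.48e-5)/(0.571)² = 4.08e5 N/C.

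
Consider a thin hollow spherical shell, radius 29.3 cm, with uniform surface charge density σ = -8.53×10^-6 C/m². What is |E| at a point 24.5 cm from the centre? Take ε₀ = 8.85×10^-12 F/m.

By spherical symmetry E is radial; choose a Gaussian sphere of radius r = 24.5 cm (inside the shell, r < 29.3 cm).
All the charge is outside the Gaussian surface: Q_enc = 0, hence E = 0 everywhere inside the shell.

|E| = 0 N/C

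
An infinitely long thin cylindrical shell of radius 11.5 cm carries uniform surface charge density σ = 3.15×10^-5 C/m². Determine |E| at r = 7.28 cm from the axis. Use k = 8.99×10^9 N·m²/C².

E = 0 (no enclosed charge)

Choose a coaxial cylinder of radius r = 7.28 cm (arbitrary length L) as the Gaussian surface (r < 11.5 cm, inside the shell).
No charge is enclosed, so Gauss's law gives E·2πrL = 0 ⇒ E = 0.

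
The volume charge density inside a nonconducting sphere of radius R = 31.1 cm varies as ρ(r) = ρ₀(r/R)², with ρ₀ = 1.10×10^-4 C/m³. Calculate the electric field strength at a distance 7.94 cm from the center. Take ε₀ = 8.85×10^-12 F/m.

Use a concentric Gaussian sphere at r = 7.94 cm (r < R).
Integrate the density: Q_enc = 4π ∫₀^r ρ₀(r'/R)^2 r'² dr' = 4πρ₀ r^5/(5·R²) = 9.02e-9 C.
Applying ∮E·dA = Q_enc/ε₀ with Φ = E(4πr²):
E = |Q_enc|/(4πε₀r²) = (9.02×10^-9)/(4π·8.85×10^-12·(0.0794)²) = 1.29×10^4 N/C.

1.29×10^4 N/C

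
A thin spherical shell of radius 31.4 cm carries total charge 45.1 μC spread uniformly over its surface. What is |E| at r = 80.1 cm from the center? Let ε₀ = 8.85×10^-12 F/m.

Use a concentric Gaussian sphere at r = 80.1 cm (r > 31.4 cm).
The entire shell is enclosed: Q_enc = 4.51×10^-5 C.
Gauss's law: E·4πr² = Q_enc/ε₀.
E = |Q_enc|/(4πε₀r²) = (4.51e-5)/(4π·8.85×10^-12·(0.801)²) = 6.32e5 N/C.

|E| = 6.32×10^5 N/C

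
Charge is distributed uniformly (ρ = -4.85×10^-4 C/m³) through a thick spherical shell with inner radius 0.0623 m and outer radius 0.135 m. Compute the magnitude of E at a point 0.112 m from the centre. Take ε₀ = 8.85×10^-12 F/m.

Symmetry ⇒ E = E(r) r̂. Gaussian sphere of radius r = 0.112 m (within the shell material, 0.0623 m < r < 0.135 m).
Enclosed charge is the volume from a to r: Q_enc = (4π/3)ρ(r³ − a³) = -2.363e-6 C.
Since E is radial and uniform over the Gaussian sphere, Φ = E·4πr² = Q_enc/ε₀.
E = |Q_enc|/(4πε₀r²) = (2.363e-6)/(4π·8.85×10^-12·(0.112)²) = 1.69×10^6 N/C.

E ≈ 1.69e6 V/m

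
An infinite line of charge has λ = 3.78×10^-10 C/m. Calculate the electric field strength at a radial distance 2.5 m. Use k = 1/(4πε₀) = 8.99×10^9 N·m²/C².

|E| ≈ 2.72 N/C

Coaxial Gaussian cylinder, radius r = 2.5 m, length L.
Q_enc = λL, so λ_enc = 3.78×10^-10 C/m.
Gauss's law: E·2πrL = λ_enc L/ε₀.
E = 2k|λ_enc|/r = 2(8.99×10^9)(3.78×10^-10)/(2.5) = 2.72 N/C.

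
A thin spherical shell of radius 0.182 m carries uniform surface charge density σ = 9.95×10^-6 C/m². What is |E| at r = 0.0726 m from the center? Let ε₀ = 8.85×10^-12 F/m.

|E| = 0 N/C

By spherical symmetry E is radial; choose a Gaussian sphere of radius r = 0.0726 m (inside the shell, r < 0.182 m).
All the charge is outside the Gaussian surface: Q_enc = 0, hence E = 0 everywhere inside the shell.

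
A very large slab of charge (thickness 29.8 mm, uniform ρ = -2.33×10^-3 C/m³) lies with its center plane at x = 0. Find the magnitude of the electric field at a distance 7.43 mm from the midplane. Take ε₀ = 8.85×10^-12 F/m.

E = 1.96e6 N/C

By symmetry E is perpendicular to the slab. A Gaussian pillbox from −7.43 mm to +7.43 mm (face area A) lies entirely within the slab.
Q_enc = ρ·(2x)·A and flux = 2EA, so 2EA = 2ρxA/ε₀ ⇒ E = |ρ|x/ε₀.
E = (2.33×10^-3)(0.00743)/(8.85×10^-12) = 1.96×10^6 N/C.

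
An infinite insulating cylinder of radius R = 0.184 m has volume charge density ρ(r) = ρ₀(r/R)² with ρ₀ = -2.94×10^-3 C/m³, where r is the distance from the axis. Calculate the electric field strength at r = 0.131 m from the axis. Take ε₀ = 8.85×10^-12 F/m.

By cylindrical symmetry E is radial; use a coaxial Gaussian cylinder of radius 0.131 m and length L (r < R).
λ_enc = ∫₀^r ρ(r')·2πr' dr' = (2πρ₀/R²)·r^4/4 = -4.017e-5 C/m.
Applying ∮E·dA = Q_enc/ε₀ with the end caps contributing no flux:
E = |λ_enc|/(2πε₀r) = (4.017e-5)/(2π·8.85×10^-12·0.131) = 5.51×10^6 N/C.

5.51×10^6 N/C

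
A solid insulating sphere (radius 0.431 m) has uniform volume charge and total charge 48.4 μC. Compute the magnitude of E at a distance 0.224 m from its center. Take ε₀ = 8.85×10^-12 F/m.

Symmetry ⇒ E = E(r) r̂. Gaussian sphere of radius r = 0.224 m (r < R).
For a uniform sphere the enclosed fraction is (r/R)³, so Q_enc = (48.4 μC)(0.224/0.431)³ = 6.795×10^-6 C.
Since E is radial and uniform over the Gaussian sphere, Φ = E·4πr² = Q_enc/ε₀.
E = |Q_enc|/(4πε₀r²) = (6.795e-6)/(4π·8.85×10^-12·(0.224)²) = 1.22×10^6 N/C.

E ≈ 1.22×10^6 V/m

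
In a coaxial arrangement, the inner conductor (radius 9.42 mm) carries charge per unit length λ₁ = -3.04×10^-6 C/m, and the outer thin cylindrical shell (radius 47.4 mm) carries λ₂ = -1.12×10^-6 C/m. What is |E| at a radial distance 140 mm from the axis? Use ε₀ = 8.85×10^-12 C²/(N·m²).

By cylindrical symmetry E is radial; use a coaxial Gaussian cylinder of radius 140 mm and length L (r > 47.4 mm, enclosing both).
λ_enc = λ₁ + λ₂ = (-3.04×10^-6) + (-1.12×10^-6) = -4.16e-6 C/m.
Since E is radial and uniform over the curved surface, Φ = E·2πrL = Q_enc/ε₀ = λ_enc L/ε₀.
E = |λ_enc|/(2πε₀r) = (4.16×10^-6)/(2π·8.85×10^-12·0.14) = 5.34×10^5 N/C.

E ≈ 5.34×10^5 N/C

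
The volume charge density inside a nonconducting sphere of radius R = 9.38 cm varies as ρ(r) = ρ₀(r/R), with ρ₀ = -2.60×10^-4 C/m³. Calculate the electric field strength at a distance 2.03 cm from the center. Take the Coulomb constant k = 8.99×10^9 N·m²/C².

E = 3.23×10^4 N/C

Symmetry ⇒ E = E(r) r̂. Gaussian sphere of radius r = 2.03 cm (r < R).
Q_enc = ∫₀^r ρ(r')·4πr'² dr' = (4πρ₀/R) ∫₀^r r'^3 dr' = 4πρ₀ r^4/(4·R) = -1.479e-9 C.
Gauss's law: E·4πr² = Q_enc/ε₀.
E = k|Q_enc|/r² = (8.99×10^9)(1.479×10^-9)/(0.0203)² = 3.23×10^4 N/C.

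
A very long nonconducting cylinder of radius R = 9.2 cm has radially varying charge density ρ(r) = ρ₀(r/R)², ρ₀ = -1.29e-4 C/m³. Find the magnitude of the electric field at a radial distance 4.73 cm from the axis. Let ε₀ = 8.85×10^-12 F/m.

Coaxial Gaussian cylinder, radius r = 4.73 cm, length L (r < R).
Integrating ρ over the cross-section to radius r: λ_enc = (2πρ₀/R²) ∫₀^r r'^3 dr' = 2πρ₀ r^4/(4·R²) = -1.198×10^-7 C/m.
Gauss's law: E·2πrL = λ_enc L/ε₀.
E = |λ_enc|/(2πε₀r) = (1.198×10^-7)/(2π·8.85×10^-12·0.0473) = 4.56e4 N/C.

E = 4.56e4 V/m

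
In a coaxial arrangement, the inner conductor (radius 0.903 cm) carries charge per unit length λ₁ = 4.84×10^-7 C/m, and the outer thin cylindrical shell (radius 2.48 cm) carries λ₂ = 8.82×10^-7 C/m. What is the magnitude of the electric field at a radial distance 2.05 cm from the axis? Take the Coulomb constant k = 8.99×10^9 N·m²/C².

|E| = 4.25e5 N/C

Coaxial Gaussian cylinder, radius r = 2.05 cm, length L (between the conductors, 0.903 cm < r < 2.48 cm).
The shell at 2.48 cm lies outside the Gaussian surface, so λ_enc = λ₁ = 4.84e-7 C/m.
Applying ∮E·dA = Q_enc/ε₀ with the end caps contributing no flux:
E = 2k|λ_enc|/r = 2(8.99×10^9)(4.84e-7)/(0.0205) = 4.25e5 N/C.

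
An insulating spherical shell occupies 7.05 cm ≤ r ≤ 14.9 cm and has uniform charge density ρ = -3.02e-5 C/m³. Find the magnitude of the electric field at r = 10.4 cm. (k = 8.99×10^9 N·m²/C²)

Symmetry ⇒ E = E(r) r̂. Gaussian sphere of radius r = 10.4 cm (within the shell material, 7.05 cm < r < 14.9 cm).
Only the shell between 7.05 cm and r is enclosed: Q_enc = ρ·(4π/3)(r³ − a³) = (-3.02×10^-5)·(4π/3)·((0.104)³ − (0.0705)³) = -9.797×10^-8 C.
By Gauss's law, ∮E·dA = E·4πr² = Q_enc/ε₀.
E = k|Q_enc|/r² = (8.99×10^9)(9.797×10^-8)/(0.104)² = 8.14×10^4 N/C.

8.14×10^4 N/C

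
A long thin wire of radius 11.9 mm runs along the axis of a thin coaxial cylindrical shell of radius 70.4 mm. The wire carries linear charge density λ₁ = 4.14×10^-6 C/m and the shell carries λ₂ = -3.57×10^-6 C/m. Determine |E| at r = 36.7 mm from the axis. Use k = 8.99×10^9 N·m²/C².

2.03×10^6 N/C

By cylindrical symmetry E is radial; use a coaxial Gaussian cylinder of radius 36.7 mm and length L (between the conductors, 11.9 mm < r < 70.4 mm).
Only the inner wire is enclosed; the outer shell contributes nothing inside itself. λ_enc = λ₁ = 4.14×10^-6 C/m.
By Gauss's law (flux through the curved wall only), E·2πrL = λ_enc L/ε₀.
E = 2k|λ_enc|/r = 2(8.99×10^9)(4.14×10^-6)/(0.0367) = 2.03×10^6 N/C.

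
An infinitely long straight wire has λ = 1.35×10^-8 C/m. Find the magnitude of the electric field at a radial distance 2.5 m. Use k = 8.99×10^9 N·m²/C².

Take a coaxial cylindrical Gaussian surface of radius r = 2.5 m and length L.
Q_enc = λL, so λ_enc = 1.35×10^-8 C/m.
Gauss's law: E·2πrL = λ_enc L/ε₀.
E = 2k|λ_enc|/r = 2(8.99×10^9)(1.35×10^-8)/(2.5) = 97.1 N/C.

E ≈ 97.1 N/C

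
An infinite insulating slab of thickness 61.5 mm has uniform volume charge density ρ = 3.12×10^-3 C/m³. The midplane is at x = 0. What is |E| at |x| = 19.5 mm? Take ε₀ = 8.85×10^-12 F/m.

By symmetry E is perpendicular to the slab. A Gaussian pillbox from −19.5 mm to +19.5 mm (face area A) lies entirely within the slab.
Q_enc = ρ·(2x)·A and flux = 2EA, so 2EA = 2ρxA/ε₀ ⇒ E = |ρ|x/ε₀.
E = (3.12e-3)(0.0195)/(8.85×10^-12) = 6.87×10^6 N/C.

|E| = 6.87×10^6 N/C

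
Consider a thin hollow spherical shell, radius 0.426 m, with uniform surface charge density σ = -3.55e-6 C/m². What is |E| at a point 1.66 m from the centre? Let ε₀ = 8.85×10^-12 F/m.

2.64×10^4 N/C

Use a concentric Gaussian sphere at r = 1.66 m (r > 0.426 m).
The entire shell is enclosed: Q_enc = σ·4πR² = (-3.55×10^-6)·4π·(0.426)² = -8.096e-6 C.
By Gauss's law, ∮E·dA = E·4πr² = Q_enc/ε₀.
E = |Q_enc|/(4πε₀r²) = (8.096×10^-6)/(4π·8.85×10^-12·(1.66)²) = 2.64e4 N/C.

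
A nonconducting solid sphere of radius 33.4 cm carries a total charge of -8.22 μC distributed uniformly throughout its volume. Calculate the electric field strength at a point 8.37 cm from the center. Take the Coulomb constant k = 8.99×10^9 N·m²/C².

|E| = 1.66×10^5 N/C

By spherical symmetry E is radial; choose a Gaussian sphere of radius r = 8.37 cm (r < R).
Only the charge within r is enclosed: Q_enc = Q·(r/R)³ = (-8.22 μC)·(8.37 cm/33.4 cm)³ = -1.294×10^-7 C.
Gauss's law: E·4πr² = Q_enc/ε₀.
E = k|Q_enc|/r² = (8.99×10^9)(1.294e-7)/(0.0837)² = 1.66×10^5 N/C.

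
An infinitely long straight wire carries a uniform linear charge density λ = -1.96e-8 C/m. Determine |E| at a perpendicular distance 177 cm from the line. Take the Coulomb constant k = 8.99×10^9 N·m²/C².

|E| ≈ 199 V/m

Choose a coaxial cylinder of radius r = 177 cm (arbitrary length L) as the Gaussian surface.
Q_enc = λL, so λ_enc = -1.96×10^-8 C/m.
Since E is radial and uniform over the curved surface, Φ = E·2πrL = Q_enc/ε₀ = λ_enc L/ε₀.
E = 2k|λ_enc|/r = 2(8.99×10^9)(1.96e-8)/(1.77) = 199 N/C.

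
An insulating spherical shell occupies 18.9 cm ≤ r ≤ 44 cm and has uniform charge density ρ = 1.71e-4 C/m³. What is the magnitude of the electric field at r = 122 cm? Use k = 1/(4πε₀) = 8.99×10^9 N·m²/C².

E ≈ 3.39e5 V/m

Symmetry ⇒ E = E(r) r̂. Gaussian sphere of radius r = 122 cm (r > 44 cm, enclosing the whole shell).
Q_enc = ρ·(4π/3)(b³ − a³) = (1.71×10^-4)·(4π/3)·((0.44)³ − (0.189)³) = 5.618e-5 C.
Since E is radial and uniform over the Gaussian sphere, Φ = E·4πr² = Q_enc/ε₀.
E = k|Q_enc|/r² = (8.99×10^9)(5.618e-5)/(1.22)² = 3.39×10^5 N/C.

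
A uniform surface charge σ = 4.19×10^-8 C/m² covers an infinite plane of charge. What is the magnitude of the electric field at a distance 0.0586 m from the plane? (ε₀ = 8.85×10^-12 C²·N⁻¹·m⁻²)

By planar symmetry E is perpendicular to the sheet and uniform; use a Gaussian pillbox with flat faces of area A on each side of the sheet.
Only the two end caps contribute flux: Φ = 2EA. With Q_enc = σA, Gauss's law gives E = |σ|/(2ε₀).
E = |σ|/(2ε₀) = (4.19×10^-8)/(2·8.85×10^-12) = 2.37×10^3 N/C.

E = 2.37×10^3 N/C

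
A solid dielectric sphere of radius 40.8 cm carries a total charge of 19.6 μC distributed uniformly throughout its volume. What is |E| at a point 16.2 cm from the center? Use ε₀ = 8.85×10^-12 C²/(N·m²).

E = 4.20×10^5 V/m

Symmetry ⇒ E = E(r) r̂. Gaussian sphere of radius r = 16.2 cm (r < R).
For a uniform sphere the enclosed fraction is (r/R)³, so Q_enc = (19.6 μC)(0.162/0.408)³ = 1.227×10^-6 C.
Gauss's law: E·4πr² = Q_enc/ε₀.
E = |Q_enc|/(4πε₀r²) = (1.227×10^-6)/(4π·8.85×10^-12·(0.162)²) = 4.20×10^5 N/C.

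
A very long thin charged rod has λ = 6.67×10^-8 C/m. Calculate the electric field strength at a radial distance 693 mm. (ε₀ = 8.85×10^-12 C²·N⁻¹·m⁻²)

Coaxial Gaussian cylinder, radius r = 693 mm, length L.
Q_enc = λL, so λ_enc = 6.67×10^-8 C/m.
Applying ∮E·dA = Q_enc/ε₀ with the end caps contributing no flux:
E = |λ_enc|/(2πε₀r) = (6.67×10^-8)/(2π·8.85×10^-12·0.693) = 1.73×10^3 N/C.

E ≈ 1.73×10^3 N/C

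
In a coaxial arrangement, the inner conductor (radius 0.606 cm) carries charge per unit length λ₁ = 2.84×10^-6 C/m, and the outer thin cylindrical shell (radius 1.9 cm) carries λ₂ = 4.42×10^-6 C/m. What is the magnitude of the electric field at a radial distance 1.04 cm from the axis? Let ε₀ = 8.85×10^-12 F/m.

Coaxial Gaussian cylinder, radius r = 1.04 cm, length L (between the conductors, 0.606 cm < r < 1.9 cm).
Only the inner wire is enclosed; the outer shell contributes nothing inside itself. λ_enc = λ₁ = 2.84×10^-6 C/m.
Gauss's law: E·2πrL = λ_enc L/ε₀.
E = |λ_enc|/(2πε₀r) = (2.84×10^-6)/(2π·8.85×10^-12·0.0104) = 4.91×10^6 N/C.

|E| ≈ 4.91e6 N/C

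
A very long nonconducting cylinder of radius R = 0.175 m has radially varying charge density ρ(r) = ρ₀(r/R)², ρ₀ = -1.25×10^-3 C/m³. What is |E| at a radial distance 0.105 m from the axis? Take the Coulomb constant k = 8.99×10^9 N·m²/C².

|E| = 1.33×10^6 V/m

Take a coaxial cylindrical Gaussian surface of radius r = 0.105 m and length L (r < R).
λ_enc = ∫₀^r ρ(r')·2πr' dr' = (2πρ₀/R²)·r^4/4 = -7.793e-6 C/m.
Since E is radial and uniform over the curved surface, Φ = E·2πrL = Q_enc/ε₀ = λ_enc L/ε₀.
E = 2k|λ_enc|/r = 2(8.99×10^9)(7.793e-6)/(0.105) = 1.33×10^6 N/C.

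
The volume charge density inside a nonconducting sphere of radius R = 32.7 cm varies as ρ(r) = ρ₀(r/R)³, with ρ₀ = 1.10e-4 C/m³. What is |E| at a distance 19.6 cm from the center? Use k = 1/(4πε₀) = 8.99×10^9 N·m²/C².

8.74e4 N/C

Use a concentric Gaussian sphere at r = 19.6 cm (r < R).
Integrate the density: Q_enc = 4π ∫₀^r ρ₀(r'/R)^3 r'² dr' = 4πρ₀ r^6/(6·R³) = 3.735e-7 C.
Gauss's law: E·4πr² = Q_enc/ε₀.
E = k|Q_enc|/r² = (8.99×10^9)(3.735×10^-7)/(0.196)² = 8.74e4 N/C.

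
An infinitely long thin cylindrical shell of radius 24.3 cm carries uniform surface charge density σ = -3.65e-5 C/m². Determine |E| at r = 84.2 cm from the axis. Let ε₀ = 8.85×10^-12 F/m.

Take a coaxial cylindrical Gaussian surface of radius r = 84.2 cm and length L (r > 24.3 cm).
The whole shell is enclosed: λ_enc = σ·2πR = (-3.65×10^-5)·2π·(0.243) = -5.573×10^-5 C/m.
Since E is radial and uniform over the curved surface, Φ = E·2πrL = Q_enc/ε₀ = λ_enc L/ε₀.
E = |λ_enc|/(2πε₀r) = (5.573e-5)/(2π·8.85×10^-12·0.842) = 1.19×10^6 N/C.

E = 1.19×10^6 V/m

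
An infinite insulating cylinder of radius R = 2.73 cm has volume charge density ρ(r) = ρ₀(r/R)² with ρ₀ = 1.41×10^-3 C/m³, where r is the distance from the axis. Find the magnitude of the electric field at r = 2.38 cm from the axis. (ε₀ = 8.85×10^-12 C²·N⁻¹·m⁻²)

E = 7.20×10^5 V/m

By cylindrical symmetry E is radial; use a coaxial Gaussian cylinder of radius 2.38 cm and length L (r < R).
Integrating ρ over the cross-section to radius r: λ_enc = (2πρ₀/R²) ∫₀^r r'^3 dr' = 2πρ₀ r^4/(4·R²) = 9.535e-7 C/m.
Applying ∮E·dA = Q_enc/ε₀ with the end caps contributing no flux:
E = |λ_enc|/(2πε₀r) = (9.535×10^-7)/(2π·8.85×10^-12·0.0238) = 7.20e5 N/C.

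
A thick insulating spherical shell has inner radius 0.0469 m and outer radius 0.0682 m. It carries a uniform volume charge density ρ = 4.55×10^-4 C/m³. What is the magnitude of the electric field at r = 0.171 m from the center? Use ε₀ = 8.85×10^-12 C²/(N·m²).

Symmetry ⇒ E = E(r) r̂. Gaussian sphere of radius r = 0.171 m (r > 0.0682 m, enclosing the whole shell).
Q_enc = ρ·(4π/3)(b³ − a³) = (4.55×10^-4)·(4π/3)·((0.0682)³ − (0.0469)³) = 4.08e-7 C.
Applying ∮E·dA = Q_enc/ε₀ with Φ = E(4πr²):
E = |Q_enc|/(4πε₀r²) = (4.08×10^-7)/(4π·8.85×10^-12·(0.171)²) = 1.25e5 N/C.

E = 1.25×10^5 N/C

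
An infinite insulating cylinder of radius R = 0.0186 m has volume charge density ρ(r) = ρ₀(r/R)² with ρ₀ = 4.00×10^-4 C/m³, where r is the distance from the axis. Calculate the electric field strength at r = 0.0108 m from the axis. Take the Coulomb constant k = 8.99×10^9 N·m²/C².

E ≈ 4.11×10^4 N/C

By cylindrical symmetry E is radial; use a coaxial Gaussian cylinder of radius 0.0108 m and length L (r < R).
λ_enc = ∫₀^r ρ(r')·2πr' dr' = (2πρ₀/R²)·r^4/4 = 2.471×10^-8 C/m.
By Gauss's law (flux through the curved wall only), E·2πrL = λ_enc L/ε₀.
E = 2k|λ_enc|/r = 2(8.99×10^9)(2.471e-8)/(0.0108) = 4.11×10^4 N/C.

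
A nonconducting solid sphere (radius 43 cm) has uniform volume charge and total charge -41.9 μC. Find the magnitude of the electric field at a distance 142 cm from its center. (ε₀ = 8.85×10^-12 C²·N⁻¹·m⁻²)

|E| ≈ 1.87×10^5 V/m

Use a concentric Gaussian sphere at r = 142 cm (r > R, so the entire charge is enclosed).
Q_enc = -41.9 μC = -4.19×10^-5 C.
Applying ∮E·dA = Q_enc/ε₀ with Φ = E(4πr²):
E = |Q_enc|/(4πε₀r²) = (4.19×10^-5)/(4π·8.85×10^-12·(1.42)²) = 1.87×10^5 N/C.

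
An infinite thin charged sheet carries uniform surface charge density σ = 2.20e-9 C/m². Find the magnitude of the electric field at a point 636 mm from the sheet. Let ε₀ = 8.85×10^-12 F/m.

E = 124 V/m

Choose a cylindrical pillbox piercing the sheet, end faces (area A) parallel to it.
Flux Φ = 2EA and Q_enc = σA, so 2EA = σA/ε₀ ⇒ E = |σ|/(2ε₀), independent of distance.
E = |σ|/(2ε₀) = (2.20e-9)/(2·8.85×10^-12) = 124 N/C.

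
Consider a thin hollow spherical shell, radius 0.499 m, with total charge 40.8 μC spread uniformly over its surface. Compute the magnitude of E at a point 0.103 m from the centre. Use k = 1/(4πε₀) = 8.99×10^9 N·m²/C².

E = 0 (no enclosed charge)

Symmetry ⇒ E = E(r) r̂. Gaussian sphere of radius r = 0.103 m (inside the shell, r < 0.499 m).
No charge lies within this surface, so Q_enc = 0 and Gauss's law gives E·4πr² = 0 ⇒ E = 0.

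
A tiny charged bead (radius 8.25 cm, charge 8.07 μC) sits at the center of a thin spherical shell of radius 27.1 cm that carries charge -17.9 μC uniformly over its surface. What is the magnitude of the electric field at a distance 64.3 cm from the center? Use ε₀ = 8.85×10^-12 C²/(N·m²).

E ≈ 2.14×10^5 V/m

By spherical symmetry E is radial; choose a Gaussian sphere of radius r = 64.3 cm (r > 27.1 cm, enclosing both).
Q_enc = (8.07 μC) + (-17.9 μC) = -9.83×10^-6 C.
By Gauss's law, ∮E·dA = E·4πr² = Q_enc/ε₀.
E = |Q_enc|/(4πε₀r²) = (9.83×10^-6)/(4π·8.85×10^-12·(0.643)²) = 2.14×10^5 N/C.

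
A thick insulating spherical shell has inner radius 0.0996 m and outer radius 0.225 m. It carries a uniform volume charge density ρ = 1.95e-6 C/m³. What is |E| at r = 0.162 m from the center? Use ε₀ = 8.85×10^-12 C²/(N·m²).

Take a concentric spherical Gaussian surface of radius r = 0.162 m (within the shell material, 0.0996 m < r < 0.225 m).
Enclosed charge is the volume from a to r: Q_enc = (4π/3)ρ(r³ − a³) = 2.666e-8 C.
Gauss's law: E·4πr² = Q_enc/ε₀.
E = |Q_enc|/(4πε₀r²) = (2.666e-8)/(4π·8.85×10^-12·(0.162)²) = 9.13×10^3 N/C.

|E| ≈ 9.13×10^3 V/m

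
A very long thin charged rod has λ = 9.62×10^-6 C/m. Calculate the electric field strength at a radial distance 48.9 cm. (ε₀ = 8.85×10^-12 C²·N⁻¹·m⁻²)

Coaxial Gaussian cylinder, radius r = 48.9 cm, length L.
Q_enc = λL, so λ_enc = 9.62×10^-6 C/m.
By Gauss's law (flux through the curved wall only), E·2πrL = λ_enc L/ε₀.
E = |λ_enc|/(2πε₀r) = (9.62×10^-6)/(2π·8.85×10^-12·0.489) = 3.54×10^5 N/C.

E = 3.54×10^5 V/m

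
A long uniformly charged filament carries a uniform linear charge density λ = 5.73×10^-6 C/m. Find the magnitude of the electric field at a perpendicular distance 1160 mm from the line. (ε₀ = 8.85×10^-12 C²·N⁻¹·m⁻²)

Choose a coaxial cylinder of radius r = 1160 mm (arbitrary length L) as the Gaussian surface.
Q_enc = λL, so λ_enc = 5.73×10^-6 C/m.
By Gauss's law (flux through the curved wall only), E·2πrL = λ_enc L/ε₀.
E = |λ_enc|/(2πε₀r) = (5.73×10^-6)/(2π·8.85×10^-12·1.16) = 8.88×10^4 N/C.

E ≈ 8.88×10^4 N/C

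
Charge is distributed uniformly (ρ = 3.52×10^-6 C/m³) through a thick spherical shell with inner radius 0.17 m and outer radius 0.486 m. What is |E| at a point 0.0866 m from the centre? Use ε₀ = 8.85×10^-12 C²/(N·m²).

Use a concentric Gaussian sphere at r = 0.0866 m (r < 0.17 m, inside the empty cavity).
Q_enc = 0 (all charge lies at larger r); Gauss's law gives E = 0.

E = 0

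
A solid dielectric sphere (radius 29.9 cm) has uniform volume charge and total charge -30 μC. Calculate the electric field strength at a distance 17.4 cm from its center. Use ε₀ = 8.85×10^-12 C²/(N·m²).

E ≈ 1.76×10^6 N/C

Symmetry ⇒ E = E(r) r̂. Gaussian sphere of radius r = 17.4 cm (r < R).
Only the charge within r is enclosed: Q_enc = Q·(r/R)³ = (-30 μC)·(17.4 cm/29.9 cm)³ = -5.912×10^-6 C.
Gauss's law: E·4πr² = Q_enc/ε₀.
E = |Q_enc|/(4πε₀r²) = (5.912e-6)/(4π·8.85×10^-12·(0.174)²) = 1.76×10^6 N/C.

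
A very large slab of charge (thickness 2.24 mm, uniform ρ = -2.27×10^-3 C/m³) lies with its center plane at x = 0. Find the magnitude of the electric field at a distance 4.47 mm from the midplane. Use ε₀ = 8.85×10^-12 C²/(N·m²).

|E| ≈ 2.87e5 N/C

The point |x| = 4.47 mm lies outside the slab (half-thickness 0.00112 m). A symmetric pillbox spanning the full slab encloses Q_enc = ρ·d·A.
Flux = 2EA ⇒ E = |ρ|d/(2ε₀), independent of distance outside.
E = (2.27×10^-3)(0.00224)/(2·8.85×10^-12) = 2.87×10^5 N/C.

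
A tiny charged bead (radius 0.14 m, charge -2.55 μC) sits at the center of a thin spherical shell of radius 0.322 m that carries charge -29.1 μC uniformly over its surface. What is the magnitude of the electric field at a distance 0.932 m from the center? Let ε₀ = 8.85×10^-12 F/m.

Take a concentric spherical Gaussian surface of radius r = 0.932 m (r > 0.322 m, enclosing both).
Q_enc = (-2.55 μC) + (-29.1 μC) = -3.165×10^-5 C.
Gauss's law: E·4πr² = Q_enc/ε₀.
E = |Q_enc|/(4πε₀r²) = (3.165e-5)/(4π·8.85×10^-12·(0.932)²) = 3.28×10^5 N/C.

E ≈ 3.28×10^5 N/C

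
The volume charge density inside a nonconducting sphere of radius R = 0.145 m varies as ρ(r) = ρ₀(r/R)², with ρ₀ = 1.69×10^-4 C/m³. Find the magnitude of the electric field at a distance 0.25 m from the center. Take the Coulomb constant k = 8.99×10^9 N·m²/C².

Take a concentric spherical Gaussian surface of radius r = 0.25 m (r > R, all charge enclosed).
Q_enc = 4π ∫₀^R ρ₀(r'/R)^2 r'² dr' = 4πρ₀R³/5 = 1.295e-6 C.
Applying ∮E·dA = Q_enc/ε₀ with Φ = E(4πr²):
E = k|Q_enc|/r² = (8.99×10^9)(1.295×10^-6)/(0.25)² = 1.86e5 N/C.

E ≈ 1.86e5 V/m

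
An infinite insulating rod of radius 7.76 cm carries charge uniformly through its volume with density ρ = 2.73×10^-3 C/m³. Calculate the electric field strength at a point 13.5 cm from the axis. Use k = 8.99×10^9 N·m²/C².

6.88×10^6 N/C

Take a coaxial cylindrical Gaussian surface of radius r = 13.5 cm and length L (r > 7.76 cm, full cross-section enclosed).
λ_enc = ρ·πR² = (2.73e-3)π(0.0776)² = 5.165×10^-5 C/m.
By Gauss's law (flux through the curved wall only), E·2πrL = λ_enc L/ε₀.
E = 2k|λ_enc|/r = 2(8.99×10^9)(5.165e-5)/(0.135) = 6.88e6 N/C.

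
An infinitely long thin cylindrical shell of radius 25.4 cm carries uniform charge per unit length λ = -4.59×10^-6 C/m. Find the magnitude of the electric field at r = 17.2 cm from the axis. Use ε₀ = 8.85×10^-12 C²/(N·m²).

Choose a coaxial cylinder of radius r = 17.2 cm (arbitrary length L) as the Gaussian surface (r < 25.4 cm, inside the shell).
No charge is enclosed, so Gauss's law gives E·2πrL = 0 ⇒ E = 0.

E = 0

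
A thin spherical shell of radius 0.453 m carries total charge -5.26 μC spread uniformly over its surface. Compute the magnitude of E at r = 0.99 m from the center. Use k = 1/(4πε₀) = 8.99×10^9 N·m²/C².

By spherical symmetry E is radial; choose a Gaussian sphere of radius r = 0.99 m (r > 0.453 m).
The entire shell is enclosed: Q_enc = -5.26e-6 C.
By Gauss's law, ∮E·dA = E·4πr² = Q_enc/ε₀.
E = k|Q_enc|/r² = (8.99×10^9)(5.26×10^-6)/(0.99)² = 4.82e4 N/C.

|E| ≈ 4.82×10^4 N/C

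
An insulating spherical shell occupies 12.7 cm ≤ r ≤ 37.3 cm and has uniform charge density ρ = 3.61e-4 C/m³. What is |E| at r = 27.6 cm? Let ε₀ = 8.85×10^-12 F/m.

|E| = 3.39e6 N/C

Take a concentric spherical Gaussian surface of radius r = 27.6 cm (within the shell material, 12.7 cm < r < 37.3 cm).
Enclosed charge is the volume from a to r: Q_enc = (4π/3)ρ(r³ − a³) = 2.869×10^-5 C.
Gauss's law: E·4πr² = Q_enc/ε₀.
E = |Q_enc|/(4πε₀r²) = (2.869e-5)/(4π·8.85×10^-12·(0.276)²) = 3.39e6 N/C.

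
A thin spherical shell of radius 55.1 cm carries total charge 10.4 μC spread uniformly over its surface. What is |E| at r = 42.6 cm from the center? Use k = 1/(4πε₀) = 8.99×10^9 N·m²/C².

E = 0 (no enclosed charge)

Symmetry ⇒ E = E(r) r̂. Gaussian sphere of radius r = 42.6 cm (inside the shell, r < 55.1 cm).
No charge lies within this surface, so Q_enc = 0 and Gauss's law gives E·4πr² = 0 ⇒ E = 0.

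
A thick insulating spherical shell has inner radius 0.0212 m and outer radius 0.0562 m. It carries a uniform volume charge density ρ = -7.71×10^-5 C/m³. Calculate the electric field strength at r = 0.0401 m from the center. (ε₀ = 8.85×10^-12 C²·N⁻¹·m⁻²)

E = 9.92×10^4 N/C

Take a concentric spherical Gaussian surface of radius r = 0.0401 m (within the shell material, 0.0212 m < r < 0.0562 m).
Enclosed charge is the volume from a to r: Q_enc = (4π/3)ρ(r³ − a³) = -1.775e-8 C.
Gauss's law: E·4πr² = Q_enc/ε₀.
E = |Q_enc|/(4πε₀r²) = (1.775×10^-8)/(4π·8.85×10^-12·(0.0401)²) = 9.92e4 N/C.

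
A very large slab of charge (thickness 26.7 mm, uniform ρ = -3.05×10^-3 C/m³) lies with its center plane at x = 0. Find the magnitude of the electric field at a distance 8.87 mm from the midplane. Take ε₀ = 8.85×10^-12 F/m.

|E| ≈ 3.06×10^6 N/C

By symmetry E is perpendicular to the slab. A Gaussian pillbox from −8.87 mm to +8.87 mm (face area A) lies entirely within the slab.
Q_enc = ρ·(2x)·A and flux = 2EA, so 2EA = 2ρxA/ε₀ ⇒ E = |ρ|x/ε₀.
E = (3.05×10^-3)(0.00887)/(8.85×10^-12) = 3.06×10^6 N/C.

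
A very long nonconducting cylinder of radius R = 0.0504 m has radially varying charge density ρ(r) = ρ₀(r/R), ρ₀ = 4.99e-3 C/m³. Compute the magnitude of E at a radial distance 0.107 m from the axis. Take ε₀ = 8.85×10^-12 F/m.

Choose a coaxial cylinder of radius r = 0.107 m (arbitrary length L) as the Gaussian surface (r > R, full charge per length enclosed).
λ_enc = 2π ∫₀^R ρ₀(r'/R)^1 r' dr' = 2πρ₀R²/3 = 2.655×10^-5 C/m.
By Gauss's law (flux through the curved wall only), E·2πrL = λ_enc L/ε₀.
E = |λ_enc|/(2πε₀r) = (2.655e-5)/(2π·8.85×10^-12·0.107) = 4.46×10^6 N/C.

|E| = 4.46e6 V/m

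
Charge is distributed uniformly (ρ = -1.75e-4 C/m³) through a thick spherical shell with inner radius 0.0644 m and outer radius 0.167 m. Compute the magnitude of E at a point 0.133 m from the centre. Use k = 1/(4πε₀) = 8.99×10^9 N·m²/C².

Use a concentric Gaussian sphere at r = 0.133 m (within the shell material, 0.0644 m < r < 0.167 m).
Enclosed charge is the volume from a to r: Q_enc = (4π/3)ρ(r³ − a³) = -1.529×10^-6 C.
Gauss's law: E·4πr² = Q_enc/ε₀.
E = k|Q_enc|/r² = (8.99×10^9)(1.529×10^-6)/(0.133)² = 7.77×10^5 N/C.

E ≈ 7.77×10^5 N/C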